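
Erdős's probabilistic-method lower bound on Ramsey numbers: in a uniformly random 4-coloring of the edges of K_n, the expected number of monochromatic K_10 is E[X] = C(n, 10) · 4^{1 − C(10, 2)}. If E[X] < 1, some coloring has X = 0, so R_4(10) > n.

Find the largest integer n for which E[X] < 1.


We need C(n, 10) · 4^{1 − 45} < 1, i.e. C(n, 10) < 4^{45 − 1} = 309485009821345068724781056.
Check values of n near the boundary:
  n = 2017: C(2017, 10) = 300324964434452596180990448; 300324964434452596180990448 < 309485009821345068724781056? YES
  n = 2018: C(2018, 10) = 301820606687612220663963508; 301820606687612220663963508 < 309485009821345068724781056? YES
  n = 2019: C(2019, 10) = 303322949179835278009229628; 303322949179835278009229628 < 309485009821345068724781056? YES
  n = 2020: C(2020, 10) = 304832018578739931133653656; 304832018578739931133653656 < 309485009821345068724781056? YES
  n = 2021: C(2021, 10) = 306347841644770462864800616; 306347841644770462864800616 < 309485009821345068724781056? YES
  n = 2022: C(2022, 10) = 307870445231474093395937796; 307870445231474093395937796 < 309485009821345068724781056? YES
  n = 2023: C(2023, 10) = 309399856285778485315440716; 309399856285778485315440716 < 309485009821345068724781056? YES
  n = 2024: C(2024, 10) = 310936101848269937576192656; 310936101848269937576192656 < 309485009821345068724781056? NO
The largest n with C(n, 10) < 309485009821345068724781056 is n = 2023 (where E[X] = 77349964071444621328860179/77371252455336267181195264 ≈ 0.999725). Hence R_4(10) > 2023, i.e. R_4(10) ≥ 2024.

Largest n = 2023; hence R_4(10) > 2023.


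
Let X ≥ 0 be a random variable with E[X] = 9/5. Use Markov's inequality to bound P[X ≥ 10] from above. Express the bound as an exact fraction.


μ = E[X] = 9/5, a = 10.
Markov: P[X ≥ 10] ≤ μ/a = (9/5)/10 = 9/50.
Numerically: ≈ 0.18000.
(Since a = 10 > μ = 1.80000, the bound 9/50 is < 1 and informative.)

P[X ≥ 10] ≤ 9/50 ≈ 0.18000.


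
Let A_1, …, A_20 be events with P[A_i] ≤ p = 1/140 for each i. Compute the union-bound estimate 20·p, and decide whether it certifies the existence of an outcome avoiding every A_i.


Union bound: P[∪_{i=1}^{20} A_i] ≤ Σ_i P[A_i] ≤ 20·p = 20·(1/140) = 1/7.
Numerically: 1/7 ≈ 0.143.
Is 1/7 < 1? YES.
Since P[∪ A_i] ≤ 1/7 < 1, the complement has P[∩ A_i^c] ≥ 1 − 1/7 = 6/7 > 0, so some outcome avoids every A_i.

20·p = 1/7 ≈ 0.143; existence CERTIFIED by the union bound.


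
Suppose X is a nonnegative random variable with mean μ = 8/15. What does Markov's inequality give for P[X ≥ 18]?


μ = E[X] = 8/15, a = 18.
Markov: P[X ≥ 18] ≤ μ/a = (8/15)/18 = 4/135.
Numerically: ≈ 0.030.
(Since a = 18 > μ = 0.533, the bound 4/135 is < 1 and informative.)

P[X ≥ 18] ≤ 4/135 ≈ 0.030.


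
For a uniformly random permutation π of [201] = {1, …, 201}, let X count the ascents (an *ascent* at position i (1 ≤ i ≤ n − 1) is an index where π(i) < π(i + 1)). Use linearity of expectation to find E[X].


Write X = Σ X_I over i = 1, …, 200, with X_I the indicator of one ascent.
There are 200 indicators.
For each fixed i, the pair (π(i), π(i+1)) is a uniformly random ordered pair of distinct values from {1, …, 201}; by symmetry P[π(i) < π(i+1)] = 1/2.
By linearity: E[X] = 200 · (1/2) = (201 − 1) · (1/2) = 100 ≈ 100.00000.

E[X] = 100 = 100.00000.


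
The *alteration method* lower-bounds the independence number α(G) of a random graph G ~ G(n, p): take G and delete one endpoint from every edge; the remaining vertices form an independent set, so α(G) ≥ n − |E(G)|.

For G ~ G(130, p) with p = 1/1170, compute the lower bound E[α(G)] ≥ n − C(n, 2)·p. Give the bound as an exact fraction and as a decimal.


E[|E(G)|] = C(130, 2)·p = 8385 · (1/1170) = 43/6.
E[α(G)] ≥ n − E[|E(G)|] = 130 − 43/6 = 737/6.
Numerically: ≈ 122.83333.
(This is only a lower bound; the true E[α(G)] may be larger.)

E[α(G)] ≥ 737/6 ≈ 122.83333.


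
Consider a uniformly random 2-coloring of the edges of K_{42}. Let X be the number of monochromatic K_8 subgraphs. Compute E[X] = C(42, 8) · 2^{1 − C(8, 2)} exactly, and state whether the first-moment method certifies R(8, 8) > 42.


E[X] = C(42, 8) · 2^{1 − 28} = 118030185 · 2^{−27} = 118030185/134217728.
As a reduced fraction: E[X] = 118030185/134217728 ≈ 0.879393.
Is E[X] < 1? YES.
Since E[X] < 1, there exists a 2-coloring of K_{42} with no monochromatic K_8; hence R(8, 8) > 42.

E[X] = 118030185/134217728 ≈ 0.879393; E[X] < 1, so R(8, 8) > 42.


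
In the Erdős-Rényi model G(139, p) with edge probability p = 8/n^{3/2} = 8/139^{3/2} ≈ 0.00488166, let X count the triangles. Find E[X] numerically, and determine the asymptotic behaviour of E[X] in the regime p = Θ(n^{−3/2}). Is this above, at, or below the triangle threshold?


Number of potential triangles: C(139, 3) = 437989.
Each occurs with probability p³ ≈ (0.00488166)³ ≈ 1.16333116e-07.
By linearity: E[X] = C(139, 3)·p³ ≈ 437989 · 1.16333116e-07 ≈ 0.050953.
Since α = 3/2 > 1, p = c/n^{3/2} = o(1/n) is below the triangle threshold p ~ 1/n. Asymptotically E[X] ~ (c³/6)·n^{3(1−α)} = (8³/6)·n^{-1.5} → 0, so by Markov's inequality G has no triangles w.h.p.

E[X] ≈ 0.050953; in regime p = Θ(1/n^{3/2}) E[X] tends to 0 (below the triangle threshold p ~ 1/n).


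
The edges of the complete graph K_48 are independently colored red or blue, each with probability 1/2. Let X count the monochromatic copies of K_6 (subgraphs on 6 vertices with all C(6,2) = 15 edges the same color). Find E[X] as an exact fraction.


Let X = Σ_S X_S over the C(48, 6) = 12271512 subsets S of size 6, where X_S = 1 if the K_6 on S is monochromatic.
For a fixed S, the K_6 on S has C(6, 2) = 15 edges. P[all 15 edges red] = (1/2)^15, and likewise for blue, so P[monochromatic] = 2·(1/2)^15 = 2^{1 − 15} = 1/16384.
By linearity of expectation: E[X] = C(48, 6) · 2^{1 − 15} = 12271512 · 1/16384 = 1533939/2048.
Numerically: E[X] ≈ 748.994.

E[X] = C(48,6)·2^(1−C(6,2)) = 1533939/2048 ≈ 748.994.


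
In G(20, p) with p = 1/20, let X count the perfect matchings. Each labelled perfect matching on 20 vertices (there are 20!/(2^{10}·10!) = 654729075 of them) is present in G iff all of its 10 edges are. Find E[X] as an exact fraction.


K_20 has 20!/(2^{10}·10!) = 654729075 labelled perfect matchings.
For each such perfect matching H, let X_H = 1 if all 10 edges of H are present in G. Then P[X_H = 1] = p^{10} = (1/20)^{10} = 1/10240000000000.
Summing the indicators: E[X] = Σ_H E[X_H] = 654729075 · p^{10} = 654729075 · 1/10240000000000 = 26189163/409600000000.
Numerically: E[X] ≈ 6.394e-05.

E[X] = 654729075 · (1/20)^{10} = 26189163/409600000000 ≈ 6.394e-05.


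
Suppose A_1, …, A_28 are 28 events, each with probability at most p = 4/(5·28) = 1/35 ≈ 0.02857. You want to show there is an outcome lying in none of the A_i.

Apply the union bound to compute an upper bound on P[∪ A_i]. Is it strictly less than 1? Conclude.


Union bound: P[∪_{i=1}^{28} A_i] ≤ Σ_i P[A_i] ≤ 28·p = 28·(1/35) = 4/5.
Numerically: 4/5 ≈ 0.80000.
Is 4/5 < 1? YES.
Since P[∪ A_i] ≤ 4/5 < 1, the complement has P[∩ A_i^c] ≥ 1 − 4/5 = 1/5 > 0, so some outcome avoids every A_i.

28·p = 4/5 ≈ 0.80000; existence CERTIFIED by the union bound.


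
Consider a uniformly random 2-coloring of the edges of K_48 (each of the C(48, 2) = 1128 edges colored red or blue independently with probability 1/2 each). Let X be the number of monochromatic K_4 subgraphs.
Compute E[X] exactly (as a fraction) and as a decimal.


Let X = Σ_S X_S over the C(48, 4) = 194580 subsets S of size 4, where X_S = 1 if the K_4 on S is monochromatic.
For a fixed S, the K_4 on S has C(4, 2) = 6 edges. P[all 6 edges red] = (1/2)^6, and likewise for blue, so P[monochromatic] = 2·(1/2)^6 = 2^{1 − 6} = 1/32.
By linearity: E[X] = C(48, 4) · 2^{1 − 6} = 194580 · 1/32 = 48645/8.
Numerically: E[X] ≈ 6080.625.

E[X] = C(48,4)·2^(1−C(4,2)) = 48645/8 ≈ 6080.625.


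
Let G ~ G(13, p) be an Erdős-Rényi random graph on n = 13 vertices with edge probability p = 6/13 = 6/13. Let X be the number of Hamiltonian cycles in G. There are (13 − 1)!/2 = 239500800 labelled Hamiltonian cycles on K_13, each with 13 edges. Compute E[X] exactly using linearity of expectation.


K_13 has (13 − 1)!/2 = 239500800 labelled Hamiltonian cycles.
For each such Hamiltonian cycle H, let X_H = 1 if all 13 edges of H are present in G. Then P[X_H = 1] = p^{13} = (6/13)^{13} = 13060694016/302875106592253.
By linearity: E[X] = Σ_H E[X_H] = 239500800 · p^{13} = 239500800 · 13060694016/302875106592253 = 3128046665387212800/302875106592253.
Numerically: E[X] ≈ 10327.8.

E[X] = 239500800 · (6/13)^{13} = 3128046665387212800/302875106592253 ≈ 10327.8.


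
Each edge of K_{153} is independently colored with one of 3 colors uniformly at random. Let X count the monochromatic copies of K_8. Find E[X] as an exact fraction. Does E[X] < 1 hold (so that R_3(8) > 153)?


E[X] = C(153, 8) · 3^{1 − 28} = 6183023199255 · 3^{−27} = 6183023199255/7625597484987.
As a reduced fraction: E[X] = 687002577695/847288609443 ≈ 0.810825.
Is E[X] < 1? YES.
Since E[X] < 1, there exists a 3-coloring of K_{153} with no monochromatic K_8; hence R_3(8) > 153.

E[X] = 687002577695/847288609443 ≈ 0.810825; E[X] < 1, so R_3(8) > 153.


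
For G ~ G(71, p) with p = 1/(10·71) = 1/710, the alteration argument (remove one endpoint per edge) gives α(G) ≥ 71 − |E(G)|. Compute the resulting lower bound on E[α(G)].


E[|E(G)|] = C(71, 2)·p = 2485 · (1/710) = 7/2.
E[α(G)] ≥ n − E[|E(G)|] = 71 − 7/2 = 135/2.
Numerically: ≈ 67.500.
(This is only a lower bound; the true E[α(G)] may be larger.)

E[α(G)] ≥ 135/2 ≈ 67.500.


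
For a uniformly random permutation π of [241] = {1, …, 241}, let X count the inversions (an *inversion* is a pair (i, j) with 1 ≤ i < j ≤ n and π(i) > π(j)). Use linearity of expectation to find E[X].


Write X = Σ X_I over the C(241, 2) = 28920 pairs i < j, with X_I the indicator of one inversion.
There are 28920 indicators.
For each fixed pair i < j, the values π(i) and π(j) are two distinct elements of {1, …, 241} in uniformly random order; by symmetry P[π(i) > π(j)] = 1/2.
By linearity: E[X] = 28920 · (1/2) = C(241, 2) · (1/2) = 28920/2 = 14460 ≈ 14460.000.

E[X] = 14460 = 14460.000.


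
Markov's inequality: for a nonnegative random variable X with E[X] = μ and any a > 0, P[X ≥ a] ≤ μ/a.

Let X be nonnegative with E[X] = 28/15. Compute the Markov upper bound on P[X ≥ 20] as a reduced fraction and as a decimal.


μ = E[X] = 28/15, a = 20.
Markov: P[X ≥ 20] ≤ μ/a = (28/15)/20 = 7/75.
Numerically: ≈ 0.09333.
(Since a = 20 > μ = 1.86667, the bound 7/75 is < 1 and informative.)

P[X ≥ 20] ≤ 7/75 ≈ 0.09333.


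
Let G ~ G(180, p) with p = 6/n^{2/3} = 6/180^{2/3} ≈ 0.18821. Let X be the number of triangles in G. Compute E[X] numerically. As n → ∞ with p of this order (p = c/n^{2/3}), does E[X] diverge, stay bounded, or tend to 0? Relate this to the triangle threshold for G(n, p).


Number of potential triangles: C(180, 3) = 955860.
Each occurs with probability p³ ≈ (0.18821)³ ≈ 6.6666667e-03.
By linearity: E[X] = C(180, 3)·p³ ≈ 955860 · 6.6666667e-03 ≈ 6372.40000.
Since α = 2/3 < 1, p = c/n^{2/3} ≫ 1/n is above the triangle threshold p ~ 1/n. Asymptotically E[X] ~ (c³/6)·n^{3(1−α)} = (6³/6)·n^{1} → ∞; triangles are abundant w.h.p.

E[X] ≈ 6372.40000; in regime p = Θ(1/n^{2/3}) E[X] diverges (above the triangle threshold p ~ 1/n).


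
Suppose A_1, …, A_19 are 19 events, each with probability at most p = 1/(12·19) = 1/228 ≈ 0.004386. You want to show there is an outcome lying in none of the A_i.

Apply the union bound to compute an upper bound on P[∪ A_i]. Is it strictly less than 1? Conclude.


Union bound: P[∪_{i=1}^{19} A_i] ≤ Σ_i P[A_i] ≤ 19·p = 19·(1/228) = 1/12.
Numerically: 1/12 ≈ 0.083333.
Is 1/12 < 1? YES.
Since P[∪ A_i] ≤ 1/12 < 1, the complement has P[∩ A_i^c] ≥ 1 − 1/12 = 11/12 > 0, so some outcome avoids every A_i.

19·p = 1/12 ≈ 0.083333; existence CERTIFIED by the union bound.


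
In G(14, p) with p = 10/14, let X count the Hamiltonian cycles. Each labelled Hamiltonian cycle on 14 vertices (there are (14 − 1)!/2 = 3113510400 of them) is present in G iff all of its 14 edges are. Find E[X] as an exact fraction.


K_14 has (14 − 1)!/2 = 3113510400 labelled Hamiltonian cycles.
For each such Hamiltonian cycle H, let X_H = 1 if all 14 edges of H are present in G. Then P[X_H = 1] = p^{14} = (5/7)^{14} = 6103515625/678223072849.
Summing the indicators: E[X] = Σ_H E[X_H] = 3113510400 · p^{14} = 3113510400 · 6103515625/678223072849 = 2714765625000000000/96889010407.
Numerically: E[X] ≈ 2.80193e+07.

E[X] = 3113510400 · (5/7)^{14} = 2714765625000000000/96889010407 ≈ 2.80193e+07.


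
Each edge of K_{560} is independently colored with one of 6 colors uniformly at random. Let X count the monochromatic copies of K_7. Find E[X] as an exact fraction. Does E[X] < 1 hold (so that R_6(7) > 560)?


E[X] = C(560, 7) · 6^{1 − 21} = 3300169391659920 · 6^{−20} = 3300169391659920/3656158440062976.
As a reduced fraction: E[X] = 68753528992915/76169967501312 ≈ 0.903.
Is E[X] < 1? YES.
Since E[X] < 1, there exists a 6-coloring of K_{560} with no monochromatic K_7; hence R_6(7) > 560.

E[X] = 68753528992915/76169967501312 ≈ 0.903; E[X] < 1, so R_6(7) > 560.


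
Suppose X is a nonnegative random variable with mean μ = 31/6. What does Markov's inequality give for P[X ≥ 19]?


μ = E[X] = 31/6, a = 19.
Markov: P[X ≥ 19] ≤ μ/a = (31/6)/19 = 31/114.
Numerically: ≈ 0.2719.
(Since a = 19 > μ = 5.1667, the bound 31/114 is < 1 and informative.)

P[X ≥ 19] ≤ 31/114 ≈ 0.2719.


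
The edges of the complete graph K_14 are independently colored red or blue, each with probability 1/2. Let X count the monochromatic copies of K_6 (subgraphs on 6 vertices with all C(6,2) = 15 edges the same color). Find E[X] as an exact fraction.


Let X = Σ_S X_S over the C(14, 6) = 3003 subsets S of size 6, where X_S = 1 if the K_6 on S is monochromatic.
For a fixed S, the K_6 on S has C(6, 2) = 15 edges. P[all 15 edges red] = (1/2)^15, and likewise for blue, so P[monochromatic] = 2·(1/2)^15 = 2^{1 − 15} = 1/16384.
By linearity: E[X] = C(14, 6) · 2^{1 − 15} = 3003 · 1/16384 = 3003/16384.
Numerically: E[X] ≈ 0.183.

E[X] = C(14,6)·2^(1−C(6,2)) = 3003/16384 ≈ 0.183.


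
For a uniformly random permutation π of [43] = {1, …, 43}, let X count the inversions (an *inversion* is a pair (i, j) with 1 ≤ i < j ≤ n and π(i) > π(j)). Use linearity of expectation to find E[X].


Write X = Σ X_I over the C(43, 2) = 903 pairs i < j, with X_I the indicator of one inversion.
There are 903 indicators.
For each fixed pair i < j, the values π(i) and π(j) are two distinct elements of {1, …, 43} in uniformly random order; by symmetry P[π(i) > π(j)] = 1/2.
By linearity: E[X] = 903 · (1/2) = C(43, 2) · (1/2) = 903/2 = 903/2 ≈ 451.5000.

E[X] = 903/2 = 451.5000.


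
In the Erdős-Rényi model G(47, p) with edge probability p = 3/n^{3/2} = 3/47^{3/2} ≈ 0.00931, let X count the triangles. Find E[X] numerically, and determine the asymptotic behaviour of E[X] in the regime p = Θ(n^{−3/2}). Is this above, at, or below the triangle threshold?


Number of potential triangles: C(47, 3) = 16215.
Each occurs with probability p³ ≈ (0.00931)³ ≈ 8.07093e-07.
By linearity: E[X] = C(47, 3)·p³ ≈ 16215 · 8.07093e-07 ≈ 0.013.
Since α = 3/2 > 1, p = c/n^{3/2} = o(1/n) is below the triangle threshold p ~ 1/n. Asymptotically E[X] ~ (c³/6)·n^{3(1−α)} = (3³/6)·n^{-1.5} → 0, so by Markov's inequality G has no triangles w.h.p.

E[X] ≈ 0.013; in regime p = Θ(1/n^{3/2}) E[X] tends to 0 (below the triangle threshold p ~ 1/n).


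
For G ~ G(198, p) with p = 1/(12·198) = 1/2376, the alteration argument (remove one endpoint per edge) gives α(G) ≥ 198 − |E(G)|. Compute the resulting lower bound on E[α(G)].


E[|E(G)|] = C(198, 2)·p = 19503 · (1/2376) = 197/24.
E[α(G)] ≥ n − E[|E(G)|] = 198 − 197/24 = 4555/24.
Numerically: ≈ 189.7917.
(This is only a lower bound; the true E[α(G)] may be larger.)

E[α(G)] ≥ 4555/24 ≈ 189.7917.


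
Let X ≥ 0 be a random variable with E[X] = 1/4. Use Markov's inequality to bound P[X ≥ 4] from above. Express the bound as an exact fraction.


μ = E[X] = 1/4, a = 4.
Markov: P[X ≥ 4] ≤ μ/a = (1/4)/4 = 1/16.
Numerically: ≈ 0.0625.
(Since a = 4 > μ = 0.2500, the bound 1/16 is < 1 and informative.)

P[X ≥ 4] ≤ 1/16 ≈ 0.0625.


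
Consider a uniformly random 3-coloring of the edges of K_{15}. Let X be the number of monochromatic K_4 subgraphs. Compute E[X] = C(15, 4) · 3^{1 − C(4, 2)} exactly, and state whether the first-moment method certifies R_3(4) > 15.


E[X] = C(15, 4) · 3^{1 − 6} = 1365 · 3^{−5} = 1365/243.
As a reduced fraction: E[X] = 455/81 ≈ 5.617284.
Is E[X] < 1? NO.
Since E[X] ≥ 1, the first-moment bound is inconclusive at n = 15; it does NOT by itself certify R_3(4) > 15.

E[X] = 455/81 ≈ 5.617284; E[X] ≥ 1; first-moment method inconclusive here.


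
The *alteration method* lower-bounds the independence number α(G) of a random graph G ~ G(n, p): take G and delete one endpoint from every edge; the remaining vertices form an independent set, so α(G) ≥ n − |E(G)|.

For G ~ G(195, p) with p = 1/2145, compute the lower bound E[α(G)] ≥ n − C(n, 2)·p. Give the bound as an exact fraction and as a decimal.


E[|E(G)|] = C(195, 2)·p = 18915 · (1/2145) = 97/11.
E[α(G)] ≥ n − E[|E(G)|] = 195 − 97/11 = 2048/11.
Numerically: ≈ 186.1818.
(This is only a lower bound; the true E[α(G)] may be larger.)

E[α(G)] ≥ 2048/11 ≈ 186.1818.


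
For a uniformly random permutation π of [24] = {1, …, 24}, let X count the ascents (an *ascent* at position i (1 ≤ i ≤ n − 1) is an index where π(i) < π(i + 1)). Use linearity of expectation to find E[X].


Write X = Σ X_I over i = 1, …, 23, with X_I the indicator of one ascent.
There are 23 indicators.
For each fixed i, the pair (π(i), π(i+1)) is a uniformly random ordered pair of distinct values from {1, …, 24}; by symmetry P[π(i) < π(i+1)] = 1/2.
By linearity: E[X] = 23 · (1/2) = (24 − 1) · (1/2) = 23/2 ≈ 11.500000.

E[X] = 23/2 = 11.500000.


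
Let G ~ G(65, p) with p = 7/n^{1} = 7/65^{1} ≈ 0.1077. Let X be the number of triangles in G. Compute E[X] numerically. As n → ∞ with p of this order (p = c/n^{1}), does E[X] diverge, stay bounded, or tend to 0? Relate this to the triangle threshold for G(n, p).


Number of potential triangles: C(65, 3) = 43680.
Each occurs with probability p³ ≈ (0.1077)³ ≈ 1.248976e-03.
By linearity: E[X] = C(65, 3)·p³ ≈ 43680 · 1.248976e-03 ≈ 54.5553.
Here α = 1, so p = 7/n is exactly at the triangle threshold p ~ 1/n. Asymptotically E[X] → c³/6 = 7³/6 = 343/6 ≈ 57.1667, a bounded constant. In this regime the triangle count is asymptotically Poisson(c³/6).

E[X] ≈ 54.5553; in regime p = Θ(1/n^{1}) E[X] stays bounded (at the triangle threshold p ~ 1/n).


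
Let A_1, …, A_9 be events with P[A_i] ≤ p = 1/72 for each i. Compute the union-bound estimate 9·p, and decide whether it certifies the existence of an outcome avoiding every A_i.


Union bound: P[∪_{i=1}^{9} A_i] ≤ Σ_i P[A_i] ≤ 9·p = 9·(1/72) = 1/8.
Numerically: 1/8 ≈ 0.125.
Is 1/8 < 1? YES.
Since P[∪ A_i] ≤ 1/8 < 1, the complement has P[∩ A_i^c] ≥ 1 − 1/8 = 7/8 > 0, so some outcome avoids every A_i.

9·p = 1/8 ≈ 0.125; existence CERTIFIED by the union bound.


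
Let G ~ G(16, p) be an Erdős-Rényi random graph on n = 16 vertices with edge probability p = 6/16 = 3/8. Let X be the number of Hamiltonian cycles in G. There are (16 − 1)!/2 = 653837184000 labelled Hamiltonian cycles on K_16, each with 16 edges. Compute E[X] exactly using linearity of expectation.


K_16 has (16 − 1)!/2 = 653837184000 labelled Hamiltonian cycles.
For each such Hamiltonian cycle H, let X_H = 1 if all 16 edges of H are present in G. Then P[X_H = 1] = p^{16} = (3/8)^{16} = 43046721/281474976710656.
By linearity of expectation: E[X] = Σ_H E[X_H] = 653837184000 · p^{16} = 653837184000 · 43046721/281474976710656 = 27485885585032875/274877906944.
Numerically: E[X] ≈ 1e+05.

E[X] = 653837184000 · (3/8)^{16} = 27485885585032875/274877906944 ≈ 1e+05.


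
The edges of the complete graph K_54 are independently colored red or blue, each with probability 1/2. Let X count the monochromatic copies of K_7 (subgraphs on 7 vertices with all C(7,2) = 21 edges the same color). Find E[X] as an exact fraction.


Let X = Σ_S X_S over the C(54, 7) = 177100560 subsets S of size 7, where X_S = 1 if the K_7 on S is monochromatic.
For a fixed S, the K_7 on S has C(7, 2) = 21 edges. P[all 21 edges red] = (1/2)^21, and likewise for blue, so P[monochromatic] = 2·(1/2)^21 = 2^{1 − 21} = 1/1048576.
By linearity: E[X] = C(54, 7) · 2^{1 − 21} = 177100560 · 1/1048576 = 11068785/65536.
Numerically: E[X] ≈ 168.8963.

E[X] = C(54,7)·2^(1−C(7,2)) = 11068785/65536 ≈ 168.8963.


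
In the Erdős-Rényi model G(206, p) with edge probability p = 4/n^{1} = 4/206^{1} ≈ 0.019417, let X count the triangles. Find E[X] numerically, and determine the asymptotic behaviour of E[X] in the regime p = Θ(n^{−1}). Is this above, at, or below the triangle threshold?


Number of potential triangles: C(206, 3) = 1435820.
Each occurs with probability p³ ≈ (0.019417)³ ≈ 7.3211333e-06.
By linearity: E[X] = C(206, 3)·p³ ≈ 1435820 · 7.3211333e-06 ≈ 10.51183.
Here α = 1, so p = 4/n is exactly at the triangle threshold p ~ 1/n. Asymptotically E[X] → c³/6 = 4³/6 = 32/3 ≈ 10.66667, a bounded constant. In this regime the triangle count is asymptotically Poisson(c³/6).

E[X] ≈ 10.51183; in regime p = Θ(1/n^{1}) E[X] stays bounded (at the triangle threshold p ~ 1/n).


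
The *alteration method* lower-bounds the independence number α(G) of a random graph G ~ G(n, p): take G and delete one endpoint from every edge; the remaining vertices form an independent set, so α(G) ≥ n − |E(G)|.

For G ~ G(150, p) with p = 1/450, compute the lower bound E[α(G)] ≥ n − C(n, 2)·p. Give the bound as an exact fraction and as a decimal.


E[|E(G)|] = C(150, 2)·p = 11175 · (1/450) = 149/6.
E[α(G)] ≥ n − E[|E(G)|] = 150 − 149/6 = 751/6.
Numerically: ≈ 125.16667.
(This is only a lower bound; the true E[α(G)] may be larger.)

E[α(G)] ≥ 751/6 ≈ 125.16667.


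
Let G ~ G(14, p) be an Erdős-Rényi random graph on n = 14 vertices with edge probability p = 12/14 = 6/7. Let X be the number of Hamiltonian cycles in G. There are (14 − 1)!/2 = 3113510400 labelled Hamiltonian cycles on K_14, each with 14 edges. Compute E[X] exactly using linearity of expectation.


K_14 has (14 − 1)!/2 = 3113510400 labelled Hamiltonian cycles.
For each such Hamiltonian cycle H, let X_H = 1 if all 14 edges of H are present in G. Then P[X_H = 1] = p^{14} = (6/7)^{14} = 78364164096/678223072849.
By linearity: E[X] = Σ_H E[X_H] = 3113510400 · p^{14} = 3113510400 · 78364164096/678223072849 = 34855377128600371200/96889010407.
Numerically: E[X] ≈ 3.597e+08.

E[X] = 3113510400 · (6/7)^{14} = 34855377128600371200/96889010407 ≈ 3.597e+08.


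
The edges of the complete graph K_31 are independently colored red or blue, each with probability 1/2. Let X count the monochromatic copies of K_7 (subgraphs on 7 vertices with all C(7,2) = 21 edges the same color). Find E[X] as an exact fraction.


Let X = Σ_S X_S over the C(31, 7) = 2629575 subsets S of size 7, where X_S = 1 if the K_7 on S is monochromatic.
For a fixed S, the K_7 on S has C(7, 2) = 21 edges. P[all 21 edges red] = (1/2)^21, and likewise for blue, so P[monochromatic] = 2·(1/2)^21 = 2^{1 − 21} = 1/1048576.
By linearity of expectation: E[X] = C(31, 7) · 2^{1 − 21} = 2629575 · 1/1048576 = 2629575/1048576.
Numerically: E[X] ≈ 2.5078.

E[X] = C(31,7)·2^(1−C(7,2)) = 2629575/1048576 ≈ 2.5078.


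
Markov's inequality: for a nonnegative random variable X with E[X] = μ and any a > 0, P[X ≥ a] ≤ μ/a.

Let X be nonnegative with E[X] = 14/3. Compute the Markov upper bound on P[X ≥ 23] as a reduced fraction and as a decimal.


μ = E[X] = 14/3, a = 23.
Markov: P[X ≥ 23] ≤ μ/a = (14/3)/23 = 14/69.
Numerically: ≈ 0.20290.
(Since a = 23 > μ = 4.66667, the bound 14/69 is < 1 and informative.)

P[X ≥ 23] ≤ 14/69 ≈ 0.20290.


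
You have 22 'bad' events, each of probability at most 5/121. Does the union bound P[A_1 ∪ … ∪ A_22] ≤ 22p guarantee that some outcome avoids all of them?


Union bound: P[∪_{i=1}^{22} A_i] ≤ Σ_i P[A_i] ≤ 22·p = 22·(5/121) = 10/11.
Numerically: 10/11 ≈ 0.909.
Is 10/11 < 1? YES.
Since P[∪ A_i] ≤ 10/11 < 1, the complement has P[∩ A_i^c] ≥ 1 − 10/11 = 1/11 > 0, so some outcome avoids every A_i.

22·p = 10/11 ≈ 0.909; existence CERTIFIED by the union bound.


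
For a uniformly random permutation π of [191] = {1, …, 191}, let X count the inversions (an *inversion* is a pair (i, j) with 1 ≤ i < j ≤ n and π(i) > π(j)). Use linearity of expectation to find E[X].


Write X = Σ X_I over the C(191, 2) = 18145 pairs i < j, with X_I the indicator of one inversion.
There are 18145 indicators.
For each fixed pair i < j, the values π(i) and π(j) are two distinct elements of {1, …, 191} in uniformly random order; by symmetry P[π(i) > π(j)] = 1/2.
By linearity: E[X] = 18145 · (1/2) = C(191, 2) · (1/2) = 18145/2 = 18145/2 ≈ 9072.500000.

E[X] = 18145/2 = 9072.500000.


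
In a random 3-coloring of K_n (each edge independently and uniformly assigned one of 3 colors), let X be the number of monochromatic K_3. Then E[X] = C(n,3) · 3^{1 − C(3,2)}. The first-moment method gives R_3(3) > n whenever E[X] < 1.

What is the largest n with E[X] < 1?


We need C(n, 3) · 3^{1 − 3} < 1, i.e. C(n, 3) < 3^{3 − 1} = 9.
Check values of n near the boundary:
  n = 3: C(3, 3) = 1; 1 < 9? YES
  n = 4: C(4, 3) = 4; 4 < 9? YES
  n = 5: C(5, 3) = 10; 10 < 9? NO
  n = 6: C(6, 3) = 20; 20 < 9? NO
  n = 7: C(7, 3) = 35; 35 < 9? NO
The largest n with C(n, 3) < 9 is n = 4 (where E[X] = 4/9 ≈ 0.444444). Hence R_3(3) > 4, i.e. R_3(3) ≥ 5.

Largest n = 4; hence R_3(3) > 4.


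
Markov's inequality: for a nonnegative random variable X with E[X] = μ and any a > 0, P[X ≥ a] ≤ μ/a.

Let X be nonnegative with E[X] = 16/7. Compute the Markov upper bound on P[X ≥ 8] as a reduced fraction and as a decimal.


μ = E[X] = 16/7, a = 8.
Markov: P[X ≥ 8] ≤ μ/a = (16/7)/8 = 2/7.
Numerically: ≈ 0.286.
(Since a = 8 > μ = 2.286, the bound 2/7 is < 1 and informative.)

P[X ≥ 8] ≤ 2/7 ≈ 0.286.


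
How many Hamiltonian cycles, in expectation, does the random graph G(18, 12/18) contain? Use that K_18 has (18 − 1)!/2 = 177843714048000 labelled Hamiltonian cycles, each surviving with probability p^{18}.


K_18 has (18 − 1)!/2 = 177843714048000 labelled Hamiltonian cycles.
For each such Hamiltonian cycle H, let X_H = 1 if all 18 edges of H are present in G. Then P[X_H = 1] = p^{18} = (2/3)^{18} = 262144/387420489.
By linearity: E[X] = Σ_H E[X_H] = 177843714048000 · p^{18} = 177843714048000 · 262144/387420489 = 63951526166528000/531441.
Numerically: E[X] ≈ 1.20336e+11.

E[X] = 177843714048000 · (2/3)^{18} = 63951526166528000/531441 ≈ 1.20336e+11.


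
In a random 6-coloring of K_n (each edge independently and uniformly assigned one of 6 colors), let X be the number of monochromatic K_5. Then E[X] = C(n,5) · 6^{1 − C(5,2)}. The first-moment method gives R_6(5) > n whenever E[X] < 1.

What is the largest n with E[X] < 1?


We need C(n, 5) · 6^{1 − 10} < 1, i.e. C(n, 5) < 6^{10 − 1} = 10077696.
Check values of n near the boundary:
  n = 62: C(62, 5) = 6471002; 6471002 < 10077696? YES
  n = 63: C(63, 5) = 7028847; 7028847 < 10077696? YES
  n = 64: C(64, 5) = 7624512; 7624512 < 10077696? YES
  n = 65: C(65, 5) = 8259888; 8259888 < 10077696? YES
  n = 66: C(66, 5) = 8936928; 8936928 < 10077696? YES
  n = 67: C(67, 5) = 9657648; 9657648 < 10077696? YES
  n = 68: C(68, 5) = 10424128; 10424128 < 10077696? NO
  n = 69: C(69, 5) = 11238513; 11238513 < 10077696? NO
The largest n with C(n, 5) < 10077696 is n = 67 (where E[X] = 67067/69984 ≈ 0.958319). Hence R_6(5) > 67, i.e. R_6(5) ≥ 68.

Largest n = 67; hence R_6(5) > 67.


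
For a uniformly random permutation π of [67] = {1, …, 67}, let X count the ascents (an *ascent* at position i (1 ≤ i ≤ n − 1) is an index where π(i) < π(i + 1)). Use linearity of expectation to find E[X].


Write X = Σ X_I over i = 1, …, 66, with X_I the indicator of one ascent.
There are 66 indicators.
For each fixed i, the pair (π(i), π(i+1)) is a uniformly random ordered pair of distinct values from {1, …, 67}; by symmetry P[π(i) < π(i+1)] = 1/2.
By linearity: E[X] = 66 · (1/2) = (67 − 1) · (1/2) = 33 ≈ 33.000000.

E[X] = 33 = 33.000000.


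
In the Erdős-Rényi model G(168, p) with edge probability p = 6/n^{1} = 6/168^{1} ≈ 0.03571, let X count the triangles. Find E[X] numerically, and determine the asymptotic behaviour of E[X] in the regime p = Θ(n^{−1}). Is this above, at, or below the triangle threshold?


Number of potential triangles: C(168, 3) = 776216.
Each occurs with probability p³ ≈ (0.03571)³ ≈ 4.555394e-05.
By linearity: E[X] = C(168, 3)·p³ ≈ 776216 · 4.555394e-05 ≈ 35.3597.
Here α = 1, so p = 6/n is exactly at the triangle threshold p ~ 1/n. Asymptotically E[X] → c³/6 = 6³/6 = 36 ≈ 36.0000, a bounded constant. In this regime the triangle count is asymptotically Poisson(c³/6).

E[X] ≈ 35.3597; in regime p = Θ(1/n^{1}) E[X] stays bounded (at the triangle threshold p ~ 1/n).


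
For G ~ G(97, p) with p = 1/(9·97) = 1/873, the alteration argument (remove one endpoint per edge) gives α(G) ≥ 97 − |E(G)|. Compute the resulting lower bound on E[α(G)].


E[|E(G)|] = C(97, 2)·p = 4656 · (1/873) = 16/3.
E[α(G)] ≥ n − E[|E(G)|] = 97 − 16/3 = 275/3.
Numerically: ≈ 91.667.
(This is only a lower bound; the true E[α(G)] may be larger.)

E[α(G)] ≥ 275/3 ≈ 91.667.


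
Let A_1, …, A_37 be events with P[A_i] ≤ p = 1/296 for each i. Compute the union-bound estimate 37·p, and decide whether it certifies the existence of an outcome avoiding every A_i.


Union bound: P[∪_{i=1}^{37} A_i] ≤ Σ_i P[A_i] ≤ 37·p = 37·(1/296) = 1/8.
Numerically: 1/8 ≈ 0.125.
Is 1/8 < 1? YES.
Since P[∪ A_i] ≤ 1/8 < 1, the complement has P[∩ A_i^c] ≥ 1 − 1/8 = 7/8 > 0, so some outcome avoids every A_i.

37·p = 1/8 ≈ 0.125; existence CERTIFIED by the union bound.


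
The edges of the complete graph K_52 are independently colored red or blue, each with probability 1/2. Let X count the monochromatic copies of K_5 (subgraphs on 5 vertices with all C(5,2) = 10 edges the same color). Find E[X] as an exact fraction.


Let X = Σ_S X_S over the C(52, 5) = 2598960 subsets S of size 5, where X_S = 1 if the K_5 on S is monochromatic.
For a fixed S, the K_5 on S has C(5, 2) = 10 edges. P[all 10 edges red] = (1/2)^10, and likewise for blue, so P[monochromatic] = 2·(1/2)^10 = 2^{1 − 10} = 1/512.
Summing: E[X] = C(52, 5) · 2^{1 − 10} = 2598960 · 1/512 = 162435/32.
Numerically: E[X] ≈ 5076.093750.

E[X] = C(52,5)·2^(1−C(5,2)) = 162435/32 ≈ 5076.093750.


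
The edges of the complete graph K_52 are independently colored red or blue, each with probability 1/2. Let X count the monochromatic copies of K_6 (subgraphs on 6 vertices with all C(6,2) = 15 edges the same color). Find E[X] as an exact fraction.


Let X = Σ_S X_S over the C(52, 6) = 20358520 subsets S of size 6, where X_S = 1 if the K_6 on S is monochromatic.
For a fixed S, the K_6 on S has C(6, 2) = 15 edges. P[all 15 edges red] = (1/2)^15, and likewise for blue, so P[monochromatic] = 2·(1/2)^15 = 2^{1 − 15} = 1/16384.
By linearity of expectation: E[X] = C(52, 6) · 2^{1 − 15} = 20358520 · 1/16384 = 2544815/2048.
Numerically: E[X] ≈ 1242.585449.

E[X] = C(52,6)·2^(1−C(6,2)) = 2544815/2048 ≈ 1242.585449.


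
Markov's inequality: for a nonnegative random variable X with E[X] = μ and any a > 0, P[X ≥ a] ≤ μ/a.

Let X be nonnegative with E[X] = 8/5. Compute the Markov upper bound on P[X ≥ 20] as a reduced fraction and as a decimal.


μ = E[X] = 8/5, a = 20.
Markov: P[X ≥ 20] ≤ μ/a = (8/5)/20 = 2/25.
Numerically: ≈ 0.08000.
(Since a = 20 > μ = 1.60000, the bound 2/25 is < 1 and informative.)

P[X ≥ 20] ≤ 2/25 ≈ 0.08000.


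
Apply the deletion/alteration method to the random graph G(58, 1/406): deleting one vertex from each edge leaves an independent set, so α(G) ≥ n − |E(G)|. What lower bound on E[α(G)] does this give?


E[|E(G)|] = C(58, 2)·p = 1653 · (1/406) = 57/14.
E[α(G)] ≥ n − E[|E(G)|] = 58 − 57/14 = 755/14.
Numerically: ≈ 53.928571.
(This is only a lower bound; the true E[α(G)] may be larger.)

E[α(G)] ≥ 755/14 ≈ 53.928571.


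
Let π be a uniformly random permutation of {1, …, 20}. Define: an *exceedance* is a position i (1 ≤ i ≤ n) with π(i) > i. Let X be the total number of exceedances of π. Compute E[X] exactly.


Write X = Σ_{i=1}^{20} X_i, where X_i = 1_{π(i) > i}.
For each fixed i, π(i) is uniform over {1, …, 20} (marginal of a uniform permutation), so P[π(i) > i] = (n − i)/n. Summing: Σ_{i=1}^{20} (n − i)/n = (0 + 1 + … + 19)/20 = 20(20 − 1)/(2·20) = (20 − 1)/2.
Hence E[X] = Σ_{i=1}^{20} (20 − i)/20 = 19/2 ≈ 9.500.

E[X] = 19/2 = 9.500.


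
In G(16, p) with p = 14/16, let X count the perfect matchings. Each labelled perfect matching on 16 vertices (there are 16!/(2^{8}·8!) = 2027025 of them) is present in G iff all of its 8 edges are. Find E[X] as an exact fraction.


K_16 has 16!/(2^{8}·8!) = 2027025 labelled perfect matchings.
For each such perfect matching H, let X_H = 1 if all 8 edges of H are present in G. Then P[X_H = 1] = p^{8} = (7/8)^{8} = 5764801/16777216.
By linearity of expectation: E[X] = Σ_H E[X_H] = 2027025 · p^{8} = 2027025 · 5764801/16777216 = 11685395747025/16777216.
Numerically: E[X] ≈ 696504.

E[X] = 2027025 · (7/8)^{8} = 11685395747025/16777216 ≈ 696504.


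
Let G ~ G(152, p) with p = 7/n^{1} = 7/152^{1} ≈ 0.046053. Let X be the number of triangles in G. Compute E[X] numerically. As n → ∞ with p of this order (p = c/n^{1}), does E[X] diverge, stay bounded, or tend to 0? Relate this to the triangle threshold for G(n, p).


Number of potential triangles: C(152, 3) = 573800.
Each occurs with probability p³ ≈ (0.046053)³ ≈ 9.7670488e-05.
By linearity: E[X] = C(152, 3)·p³ ≈ 573800 · 9.7670488e-05 ≈ 56.04333.
Here α = 1, so p = 7/n is exactly at the triangle threshold p ~ 1/n. Asymptotically E[X] → c³/6 = 7³/6 = 343/6 ≈ 57.16667, a bounded constant. In this regime the triangle count is asymptotically Poisson(c³/6).

E[X] ≈ 56.04333; in regime p = Θ(1/n^{1}) E[X] stays bounded (at the triangle threshold p ~ 1/n).


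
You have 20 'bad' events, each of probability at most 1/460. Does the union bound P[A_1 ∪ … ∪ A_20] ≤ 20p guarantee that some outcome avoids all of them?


Union bound: P[∪_{i=1}^{20} A_i] ≤ Σ_i P[A_i] ≤ 20·p = 20·(1/460) = 1/23.
Numerically: 1/23 ≈ 0.0435.
Is 1/23 < 1? YES.
Since P[∪ A_i] ≤ 1/23 < 1, the complement has P[∩ A_i^c] ≥ 1 − 1/23 = 22/23 > 0, so some outcome avoids every A_i.

20·p = 1/23 ≈ 0.0435; existence CERTIFIED by the union bound.


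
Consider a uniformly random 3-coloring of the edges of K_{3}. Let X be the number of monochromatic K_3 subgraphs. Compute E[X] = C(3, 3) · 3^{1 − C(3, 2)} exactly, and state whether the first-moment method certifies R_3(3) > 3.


E[X] = C(3, 3) · 3^{1 − 3} = 1 · 3^{−2} = 1/9.
As a reduced fraction: E[X] = 1/9 ≈ 0.111111.
Is E[X] < 1? YES.
Since E[X] < 1, there exists a 3-coloring of K_{3} with no monochromatic K_3; hence R_3(3) > 3.

E[X] = 1/9 ≈ 0.111111; E[X] < 1, so R_3(3) > 3.


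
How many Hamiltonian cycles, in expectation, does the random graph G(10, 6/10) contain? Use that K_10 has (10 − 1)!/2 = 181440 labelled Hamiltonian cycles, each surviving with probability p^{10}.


K_10 has (10 − 1)!/2 = 181440 labelled Hamiltonian cycles.
For each such Hamiltonian cycle H, let X_H = 1 if all 10 edges of H are present in G. Then P[X_H = 1] = p^{10} = (3/5)^{10} = 59049/9765625.
By linearity of expectation: E[X] = Σ_H E[X_H] = 181440 · p^{10} = 181440 · 59049/9765625 = 2142770112/1953125.
Numerically: E[X] ≈ 1097.1.

E[X] = 181440 · (3/5)^{10} = 2142770112/1953125 ≈ 1097.1.


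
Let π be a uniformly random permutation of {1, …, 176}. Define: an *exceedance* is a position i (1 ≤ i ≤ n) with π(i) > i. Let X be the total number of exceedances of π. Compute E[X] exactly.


Write X = Σ_{i=1}^{176} X_i, where X_i = 1_{π(i) > i}.
For each fixed i, π(i) is uniform over {1, …, 176} (marginal of a uniform permutation), so P[π(i) > i] = (n − i)/n. Summing: Σ_{i=1}^{176} (n − i)/n = (0 + 1 + … + 175)/176 = 176(176 − 1)/(2·176) = (176 − 1)/2.
Hence E[X] = Σ_{i=1}^{176} (176 − i)/176 = 175/2 ≈ 87.500.

E[X] = 175/2 = 87.500.


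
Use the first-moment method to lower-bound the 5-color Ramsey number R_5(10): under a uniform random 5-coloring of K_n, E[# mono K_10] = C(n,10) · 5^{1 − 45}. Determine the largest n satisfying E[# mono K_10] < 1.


We need C(n, 10) · 5^{1 − 45} < 1, i.e. C(n, 10) < 5^{45 − 1} = 5684341886080801486968994140625.
Check values of n near the boundary:
  n = 5386: C(5386, 10) = 5613966214234562222231428510561; 5613966214234562222231428510561 < 5684341886080801486968994140625? YES
  n = 5387: C(5387, 10) = 5624406917627224603154306376491; 5624406917627224603154306376491 < 5684341886080801486968994140625? YES
  n = 5388: C(5388, 10) = 5634865093375880654852250419586; 5634865093375880654852250419586 < 5684341886080801486968994140625? YES
  n = 5389: C(5389, 10) = 5645340767466558997768874792926; 5645340767466558997768874792926 < 5684341886080801486968994140625? YES
  n = 5390: C(5390, 10) = 5655833965919099070255434039753; 5655833965919099070255434039753 < 5684341886080801486968994140625? YES
  n = 5391: C(5391, 10) = 5666344714787188828795213697883; 5666344714787188828795213697883 < 5684341886080801486968994140625? YES
  n = 5392: C(5392, 10) = 5676873040158402483252283957448; 5676873040158402483252283957448 < 5684341886080801486968994140625? YES
  n = 5393: C(5393, 10) = 5687418968154238267170642278008; 5687418968154238267170642278008 < 5684341886080801486968994140625? NO
  n = 5394: C(5394, 10) = 5697982524930156243149785372878; 5697982524930156243149785372878 < 5684341886080801486968994140625? NO
  n = 5395: C(5395, 10) = 5708563736675616143322765475706; 5708563736675616143322765475706 < 5684341886080801486968994140625? NO
The largest n with C(n, 10) < 5684341886080801486968994140625 is n = 5392 (where E[X] = 5676873040158402483252283957448/5684341886080801486968994140625 ≈ 0.99869). Hence R_5(10) > 5392, i.e. R_5(10) ≥ 5393.

Largest n = 5392; hence R_5(10) > 5392.


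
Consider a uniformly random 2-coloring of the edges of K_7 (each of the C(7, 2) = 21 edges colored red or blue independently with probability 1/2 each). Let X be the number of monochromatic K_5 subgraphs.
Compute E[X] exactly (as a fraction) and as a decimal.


Let X = Σ_S X_S over the C(7, 5) = 21 subsets S of size 5, where X_S = 1 if the K_5 on S is monochromatic.
For a fixed S, the K_5 on S has C(5, 2) = 10 edges. P[all 10 edges red] = (1/2)^10, and likewise for blue, so P[monochromatic] = 2·(1/2)^10 = 2^{1 − 10} = 1/512.
Summing: E[X] = C(7, 5) · 2^{1 − 10} = 21 · 1/512 = 21/512.
Numerically: E[X] ≈ 0.0410.

E[X] = C(7,5)·2^(1−C(5,2)) = 21/512 ≈ 0.0410.


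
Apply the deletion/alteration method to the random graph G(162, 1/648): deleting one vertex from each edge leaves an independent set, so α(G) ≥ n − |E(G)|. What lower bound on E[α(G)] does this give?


E[|E(G)|] = C(162, 2)·p = 13041 · (1/648) = 161/8.
E[α(G)] ≥ n − E[|E(G)|] = 162 − 161/8 = 1135/8.
Numerically: ≈ 141.875000.
(This is only a lower bound; the true E[α(G)] may be larger.)

E[α(G)] ≥ 1135/8 ≈ 141.875000.
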